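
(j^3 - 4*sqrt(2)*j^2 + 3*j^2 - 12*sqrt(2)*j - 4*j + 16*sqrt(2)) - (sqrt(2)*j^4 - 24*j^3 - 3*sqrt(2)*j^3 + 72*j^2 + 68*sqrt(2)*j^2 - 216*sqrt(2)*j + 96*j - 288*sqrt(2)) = -sqrt(2)*j^4 + 3*sqrt(2)*j^3 + 25*j^3 - 72*sqrt(2)*j^2 - 69*j^2 - 100*j + 204*sqrt(2)*j + 304*sqrt(2)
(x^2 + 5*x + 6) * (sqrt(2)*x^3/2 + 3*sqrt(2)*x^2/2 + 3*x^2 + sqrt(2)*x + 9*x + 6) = sqrt(2)*x^5/2 + 3*x^4 + 4*sqrt(2)*x^4 + 23*sqrt(2)*x^3/2 + 24*x^3 + 14*sqrt(2)*x^2 + 69*x^2 + 6*sqrt(2)*x + 84*x + 36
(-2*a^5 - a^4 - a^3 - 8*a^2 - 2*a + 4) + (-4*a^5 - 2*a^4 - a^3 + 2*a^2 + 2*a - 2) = -6*a^5 - 3*a^4 - 2*a^3 - 6*a^2 + 2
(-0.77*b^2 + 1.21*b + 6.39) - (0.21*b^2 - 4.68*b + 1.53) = -0.98*b^2 + 5.89*b + 4.86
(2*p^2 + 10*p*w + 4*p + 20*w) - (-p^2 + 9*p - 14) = 3*p^2 + 10*p*w - 5*p + 20*w + 14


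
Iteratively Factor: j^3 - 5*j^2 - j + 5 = (j - 1)*(j^2 - 4*j - 5) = (j - 1)*(j + 1)*(j - 5)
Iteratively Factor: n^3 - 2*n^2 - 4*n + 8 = (n - 2)*(n^2 - 4) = (n - 2)^2*(n + 2)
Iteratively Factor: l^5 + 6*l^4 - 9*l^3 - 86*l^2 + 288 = (l + 4)*(l^4 + 2*l^3 - 17*l^2 - 18*l + 72) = (l + 4)^2*(l^3 - 2*l^2 - 9*l + 18) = (l - 3)*(l + 4)^2*(l^2 + l - 6) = (l - 3)*(l + 3)*(l + 4)^2*(l - 2)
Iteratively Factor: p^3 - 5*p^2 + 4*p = (p - 1)*(p^2 - 4*p) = p*(p - 1)*(p - 4)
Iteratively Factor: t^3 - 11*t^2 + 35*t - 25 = (t - 5)*(t^2 - 6*t + 5) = (t - 5)*(t - 1)*(t - 5)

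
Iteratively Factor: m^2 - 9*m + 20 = (m - 5)*(m - 4)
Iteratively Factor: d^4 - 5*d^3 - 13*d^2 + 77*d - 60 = (d - 1)*(d^3 - 4*d^2 - 17*d + 60) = (d - 3)*(d - 1)*(d^2 - d - 20) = (d - 3)*(d - 1)*(d + 4)*(d - 5)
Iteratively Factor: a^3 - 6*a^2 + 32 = (a + 2)*(a^2 - 8*a + 16) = (a - 4)*(a + 2)*(a - 4)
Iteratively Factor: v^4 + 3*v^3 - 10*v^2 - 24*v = (v - 3)*(v^3 + 6*v^2 + 8*v) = (v - 3)*(v + 4)*(v^2 + 2*v) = v*(v - 3)*(v + 4)*(v + 2)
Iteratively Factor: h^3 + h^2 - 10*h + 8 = (h + 4)*(h^2 - 3*h + 2) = (h - 1)*(h + 4)*(h - 2)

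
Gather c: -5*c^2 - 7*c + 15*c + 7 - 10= -5*c^2 + 8*c - 3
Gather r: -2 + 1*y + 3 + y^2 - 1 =y^2 + y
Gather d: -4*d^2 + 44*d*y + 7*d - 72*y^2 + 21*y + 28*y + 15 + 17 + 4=-4*d^2 + d*(44*y + 7) - 72*y^2 + 49*y + 36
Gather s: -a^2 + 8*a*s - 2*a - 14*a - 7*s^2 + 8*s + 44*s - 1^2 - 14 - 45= -a^2 - 16*a - 7*s^2 + s*(8*a + 52) - 60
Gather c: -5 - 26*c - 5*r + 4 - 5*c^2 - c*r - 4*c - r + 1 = -5*c^2 + c*(-r - 30) - 6*r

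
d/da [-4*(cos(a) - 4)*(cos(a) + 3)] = -4*sin(a) + 4*sin(2*a)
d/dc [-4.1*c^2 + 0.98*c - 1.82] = 0.98 - 8.2*c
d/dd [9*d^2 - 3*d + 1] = 18*d - 3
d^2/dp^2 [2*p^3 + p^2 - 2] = 12*p + 2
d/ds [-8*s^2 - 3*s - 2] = -16*s - 3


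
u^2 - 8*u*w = u*(u - 8*w)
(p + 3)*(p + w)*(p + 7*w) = p^3 + 8*p^2*w + 3*p^2 + 7*p*w^2 + 24*p*w + 21*w^2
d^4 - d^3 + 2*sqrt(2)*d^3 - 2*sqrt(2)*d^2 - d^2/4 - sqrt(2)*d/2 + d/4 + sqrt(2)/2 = (d - 1)*(d - 1/2)*(d + 1/2)*(d + 2*sqrt(2))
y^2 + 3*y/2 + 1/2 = (y + 1/2)*(y + 1)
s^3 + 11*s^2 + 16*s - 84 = (s - 2)*(s + 6)*(s + 7)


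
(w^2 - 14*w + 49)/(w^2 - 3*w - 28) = (w - 7)/(w + 4)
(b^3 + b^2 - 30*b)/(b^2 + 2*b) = (b^2 + b - 30)/(b + 2)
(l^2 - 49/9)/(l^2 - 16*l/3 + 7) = (l + 7/3)/(l - 3)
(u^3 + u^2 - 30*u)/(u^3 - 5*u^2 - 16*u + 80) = u*(u + 6)/(u^2 - 16)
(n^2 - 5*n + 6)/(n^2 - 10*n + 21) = (n - 2)/(n - 7)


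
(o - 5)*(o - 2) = o^2 - 7*o + 10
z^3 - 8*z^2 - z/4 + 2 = (z - 8)*(z - 1/2)*(z + 1/2)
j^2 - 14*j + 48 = (j - 8)*(j - 6)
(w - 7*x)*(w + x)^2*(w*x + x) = w^4*x - 5*w^3*x^2 + w^3*x - 13*w^2*x^3 - 5*w^2*x^2 - 7*w*x^4 - 13*w*x^3 - 7*x^4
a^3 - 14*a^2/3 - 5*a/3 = a*(a - 5)*(a + 1/3)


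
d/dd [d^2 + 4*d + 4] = 2*d + 4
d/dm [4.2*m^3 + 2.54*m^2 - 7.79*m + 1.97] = 12.6*m^2 + 5.08*m - 7.79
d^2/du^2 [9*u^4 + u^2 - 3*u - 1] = 108*u^2 + 2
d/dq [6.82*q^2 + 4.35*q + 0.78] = 13.64*q + 4.35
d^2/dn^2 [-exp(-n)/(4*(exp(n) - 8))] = (-exp(2*n) + 6*exp(n) - 16)*exp(-n)/(exp(3*n) - 24*exp(2*n) + 192*exp(n) - 512)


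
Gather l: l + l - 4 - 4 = 2*l - 8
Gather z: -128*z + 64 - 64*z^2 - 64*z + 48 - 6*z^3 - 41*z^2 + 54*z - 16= -6*z^3 - 105*z^2 - 138*z + 96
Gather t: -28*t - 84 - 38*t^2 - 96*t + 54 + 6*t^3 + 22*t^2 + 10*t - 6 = 6*t^3 - 16*t^2 - 114*t - 36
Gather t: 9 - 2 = 7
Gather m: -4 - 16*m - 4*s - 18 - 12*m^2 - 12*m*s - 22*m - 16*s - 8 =-12*m^2 + m*(-12*s - 38) - 20*s - 30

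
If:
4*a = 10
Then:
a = 5/2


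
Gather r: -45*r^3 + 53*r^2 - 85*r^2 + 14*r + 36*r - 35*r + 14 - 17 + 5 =-45*r^3 - 32*r^2 + 15*r + 2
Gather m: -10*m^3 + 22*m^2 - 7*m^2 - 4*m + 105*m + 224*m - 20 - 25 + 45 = -10*m^3 + 15*m^2 + 325*m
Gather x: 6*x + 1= 6*x + 1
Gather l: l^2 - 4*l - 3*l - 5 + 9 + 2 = l^2 - 7*l + 6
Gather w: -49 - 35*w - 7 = -35*w - 56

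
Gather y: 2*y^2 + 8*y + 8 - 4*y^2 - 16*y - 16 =-2*y^2 - 8*y - 8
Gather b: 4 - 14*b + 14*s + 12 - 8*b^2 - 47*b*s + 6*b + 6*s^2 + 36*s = -8*b^2 + b*(-47*s - 8) + 6*s^2 + 50*s + 16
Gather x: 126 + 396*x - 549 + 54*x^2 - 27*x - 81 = 54*x^2 + 369*x - 504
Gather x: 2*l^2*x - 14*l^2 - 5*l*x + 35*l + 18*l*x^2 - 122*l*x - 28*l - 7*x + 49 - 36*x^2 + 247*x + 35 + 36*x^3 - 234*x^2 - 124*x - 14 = -14*l^2 + 7*l + 36*x^3 + x^2*(18*l - 270) + x*(2*l^2 - 127*l + 116) + 70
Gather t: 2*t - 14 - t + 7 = t - 7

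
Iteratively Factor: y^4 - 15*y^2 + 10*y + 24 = (y - 2)*(y^3 + 2*y^2 - 11*y - 12) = (y - 2)*(y + 4)*(y^2 - 2*y - 3) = (y - 3)*(y - 2)*(y + 4)*(y + 1)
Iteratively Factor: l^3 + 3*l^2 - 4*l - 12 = (l - 2)*(l^2 + 5*l + 6) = (l - 2)*(l + 2)*(l + 3)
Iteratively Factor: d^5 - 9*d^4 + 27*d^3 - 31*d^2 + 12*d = (d - 3)*(d^4 - 6*d^3 + 9*d^2 - 4*d) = d*(d - 3)*(d^3 - 6*d^2 + 9*d - 4) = d*(d - 3)*(d - 1)*(d^2 - 5*d + 4) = d*(d - 4)*(d - 3)*(d - 1)*(d - 1)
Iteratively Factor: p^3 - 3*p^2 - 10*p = (p)*(p^2 - 3*p - 10) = p*(p - 5)*(p + 2)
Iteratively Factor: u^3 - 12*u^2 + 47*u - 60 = (u - 4)*(u^2 - 8*u + 15) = (u - 5)*(u - 4)*(u - 3)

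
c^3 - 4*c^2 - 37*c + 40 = (c - 8)*(c - 1)*(c + 5)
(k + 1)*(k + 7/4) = k^2 + 11*k/4 + 7/4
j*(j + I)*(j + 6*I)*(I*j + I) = I*j^4 - 7*j^3 + I*j^3 - 7*j^2 - 6*I*j^2 - 6*I*j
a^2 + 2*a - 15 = (a - 3)*(a + 5)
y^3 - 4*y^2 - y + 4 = (y - 4)*(y - 1)*(y + 1)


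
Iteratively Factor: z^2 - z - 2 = (z + 1)*(z - 2)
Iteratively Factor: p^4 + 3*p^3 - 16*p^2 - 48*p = (p + 4)*(p^3 - p^2 - 12*p) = (p + 3)*(p + 4)*(p^2 - 4*p) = p*(p + 3)*(p + 4)*(p - 4)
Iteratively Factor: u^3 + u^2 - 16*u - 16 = (u + 4)*(u^2 - 3*u - 4) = (u - 4)*(u + 4)*(u + 1)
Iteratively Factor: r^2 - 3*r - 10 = (r + 2)*(r - 5)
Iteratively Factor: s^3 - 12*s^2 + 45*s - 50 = (s - 5)*(s^2 - 7*s + 10) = (s - 5)*(s - 2)*(s - 5)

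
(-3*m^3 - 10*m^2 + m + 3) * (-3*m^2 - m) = 9*m^5 + 33*m^4 + 7*m^3 - 10*m^2 - 3*m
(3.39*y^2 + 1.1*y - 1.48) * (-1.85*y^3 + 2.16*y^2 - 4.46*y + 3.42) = -6.2715*y^5 + 5.2874*y^4 - 10.0054*y^3 + 3.491*y^2 + 10.3628*y - 5.0616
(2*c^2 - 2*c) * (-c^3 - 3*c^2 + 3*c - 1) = -2*c^5 - 4*c^4 + 12*c^3 - 8*c^2 + 2*c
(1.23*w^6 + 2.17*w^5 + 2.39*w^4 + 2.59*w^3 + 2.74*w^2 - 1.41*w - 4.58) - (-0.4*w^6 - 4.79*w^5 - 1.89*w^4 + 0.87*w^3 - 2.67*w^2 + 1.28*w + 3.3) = 1.63*w^6 + 6.96*w^5 + 4.28*w^4 + 1.72*w^3 + 5.41*w^2 - 2.69*w - 7.88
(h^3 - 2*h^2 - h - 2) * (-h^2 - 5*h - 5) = -h^5 - 3*h^4 + 6*h^3 + 17*h^2 + 15*h + 10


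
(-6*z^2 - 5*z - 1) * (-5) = 30*z^2 + 25*z + 5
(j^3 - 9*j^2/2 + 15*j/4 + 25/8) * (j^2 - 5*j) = j^5 - 19*j^4/2 + 105*j^3/4 - 125*j^2/8 - 125*j/8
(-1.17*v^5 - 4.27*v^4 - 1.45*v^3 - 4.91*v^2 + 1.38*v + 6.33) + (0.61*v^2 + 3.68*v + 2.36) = -1.17*v^5 - 4.27*v^4 - 1.45*v^3 - 4.3*v^2 + 5.06*v + 8.69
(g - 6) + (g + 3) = 2*g - 3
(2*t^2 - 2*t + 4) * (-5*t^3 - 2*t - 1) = -10*t^5 + 10*t^4 - 24*t^3 + 2*t^2 - 6*t - 4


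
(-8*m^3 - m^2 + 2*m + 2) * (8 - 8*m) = 64*m^4 - 56*m^3 - 24*m^2 + 16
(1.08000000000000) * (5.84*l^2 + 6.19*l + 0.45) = 6.3072*l^2 + 6.6852*l + 0.486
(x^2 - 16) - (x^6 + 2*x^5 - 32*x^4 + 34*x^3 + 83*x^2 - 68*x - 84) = -x^6 - 2*x^5 + 32*x^4 - 34*x^3 - 82*x^2 + 68*x + 68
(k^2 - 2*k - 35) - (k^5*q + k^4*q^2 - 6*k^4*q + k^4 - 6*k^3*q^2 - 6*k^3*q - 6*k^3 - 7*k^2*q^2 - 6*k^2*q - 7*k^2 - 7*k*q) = -k^5*q - k^4*q^2 + 6*k^4*q - k^4 + 6*k^3*q^2 + 6*k^3*q + 6*k^3 + 7*k^2*q^2 + 6*k^2*q + 8*k^2 + 7*k*q - 2*k - 35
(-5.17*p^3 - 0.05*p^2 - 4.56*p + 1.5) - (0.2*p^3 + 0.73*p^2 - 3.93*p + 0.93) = -5.37*p^3 - 0.78*p^2 - 0.629999999999999*p + 0.57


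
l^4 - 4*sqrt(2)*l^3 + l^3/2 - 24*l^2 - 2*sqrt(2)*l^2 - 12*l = l*(l + 1/2)*(l - 6*sqrt(2))*(l + 2*sqrt(2))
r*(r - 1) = r^2 - r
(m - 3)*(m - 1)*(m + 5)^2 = m^4 + 6*m^3 - 12*m^2 - 70*m + 75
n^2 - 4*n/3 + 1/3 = (n - 1)*(n - 1/3)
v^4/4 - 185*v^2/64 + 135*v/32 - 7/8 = (v/4 + 1)*(v - 2)*(v - 7/4)*(v - 1/4)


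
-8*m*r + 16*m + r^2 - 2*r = (-8*m + r)*(r - 2)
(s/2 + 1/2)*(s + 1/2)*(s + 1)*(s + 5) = s^4/2 + 15*s^3/4 + 29*s^2/4 + 21*s/4 + 5/4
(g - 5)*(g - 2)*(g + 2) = g^3 - 5*g^2 - 4*g + 20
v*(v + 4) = v^2 + 4*v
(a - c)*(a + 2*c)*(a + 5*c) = a^3 + 6*a^2*c + 3*a*c^2 - 10*c^3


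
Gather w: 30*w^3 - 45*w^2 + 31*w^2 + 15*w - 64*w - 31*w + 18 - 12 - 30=30*w^3 - 14*w^2 - 80*w - 24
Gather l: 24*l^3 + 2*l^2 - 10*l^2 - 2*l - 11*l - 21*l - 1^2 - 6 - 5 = 24*l^3 - 8*l^2 - 34*l - 12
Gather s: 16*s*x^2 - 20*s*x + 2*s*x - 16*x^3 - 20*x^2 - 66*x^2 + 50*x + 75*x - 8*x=s*(16*x^2 - 18*x) - 16*x^3 - 86*x^2 + 117*x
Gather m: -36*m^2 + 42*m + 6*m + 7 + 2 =-36*m^2 + 48*m + 9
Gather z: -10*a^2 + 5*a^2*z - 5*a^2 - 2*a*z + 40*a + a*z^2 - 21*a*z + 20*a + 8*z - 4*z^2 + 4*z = -15*a^2 + 60*a + z^2*(a - 4) + z*(5*a^2 - 23*a + 12)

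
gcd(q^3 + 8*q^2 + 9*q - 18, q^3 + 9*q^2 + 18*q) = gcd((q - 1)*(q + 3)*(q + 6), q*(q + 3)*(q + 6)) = q^2 + 9*q + 18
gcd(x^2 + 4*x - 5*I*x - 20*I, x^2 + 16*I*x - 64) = 1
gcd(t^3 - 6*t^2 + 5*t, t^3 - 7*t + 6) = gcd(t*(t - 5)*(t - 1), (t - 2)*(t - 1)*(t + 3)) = t - 1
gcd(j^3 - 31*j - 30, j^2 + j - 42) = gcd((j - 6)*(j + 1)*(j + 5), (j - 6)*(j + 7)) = j - 6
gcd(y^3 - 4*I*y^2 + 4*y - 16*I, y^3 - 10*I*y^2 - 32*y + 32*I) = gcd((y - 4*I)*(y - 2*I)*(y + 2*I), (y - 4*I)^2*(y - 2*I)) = y^2 - 6*I*y - 8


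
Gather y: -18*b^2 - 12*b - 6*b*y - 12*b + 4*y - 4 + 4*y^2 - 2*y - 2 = -18*b^2 - 24*b + 4*y^2 + y*(2 - 6*b) - 6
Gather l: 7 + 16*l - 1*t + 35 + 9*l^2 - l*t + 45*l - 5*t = 9*l^2 + l*(61 - t) - 6*t + 42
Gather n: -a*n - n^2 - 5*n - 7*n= -n^2 + n*(-a - 12)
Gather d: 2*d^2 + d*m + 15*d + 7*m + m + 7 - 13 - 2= 2*d^2 + d*(m + 15) + 8*m - 8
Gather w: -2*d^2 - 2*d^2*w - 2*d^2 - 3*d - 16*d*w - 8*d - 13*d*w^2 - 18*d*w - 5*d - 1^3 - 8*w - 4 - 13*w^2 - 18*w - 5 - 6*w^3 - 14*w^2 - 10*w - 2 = -4*d^2 - 16*d - 6*w^3 + w^2*(-13*d - 27) + w*(-2*d^2 - 34*d - 36) - 12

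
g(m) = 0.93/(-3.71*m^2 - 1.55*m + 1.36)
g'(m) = 0.93*(7.42*m + 1.55)/(-3.71*m^2 - 1.55*m + 1.36)^2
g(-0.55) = 0.85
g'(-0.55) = -1.98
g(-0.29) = 0.62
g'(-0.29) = -0.25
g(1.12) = -0.18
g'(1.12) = 0.36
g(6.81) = -0.01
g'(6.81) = 0.00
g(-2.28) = -0.06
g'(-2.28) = -0.07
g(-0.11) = 0.63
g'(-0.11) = 0.31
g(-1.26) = -0.36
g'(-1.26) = -1.09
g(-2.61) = -0.05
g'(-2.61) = -0.04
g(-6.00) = -0.01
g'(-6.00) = -0.00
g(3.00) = -0.03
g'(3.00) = 0.02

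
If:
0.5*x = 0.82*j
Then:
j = 0.609756097560976*x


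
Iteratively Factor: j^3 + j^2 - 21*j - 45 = (j + 3)*(j^2 - 2*j - 15) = (j + 3)^2*(j - 5)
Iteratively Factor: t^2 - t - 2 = (t + 1)*(t - 2)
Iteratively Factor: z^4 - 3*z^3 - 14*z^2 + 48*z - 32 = (z - 2)*(z^3 - z^2 - 16*z + 16) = (z - 2)*(z + 4)*(z^2 - 5*z + 4) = (z - 2)*(z - 1)*(z + 4)*(z - 4)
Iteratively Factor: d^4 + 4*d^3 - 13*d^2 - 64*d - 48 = (d - 4)*(d^3 + 8*d^2 + 19*d + 12) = (d - 4)*(d + 3)*(d^2 + 5*d + 4) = (d - 4)*(d + 3)*(d + 4)*(d + 1)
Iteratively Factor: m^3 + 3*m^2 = (m)*(m^2 + 3*m) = m^2*(m + 3)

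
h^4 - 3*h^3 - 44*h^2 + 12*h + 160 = (h - 8)*(h - 2)*(h + 2)*(h + 5)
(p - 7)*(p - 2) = p^2 - 9*p + 14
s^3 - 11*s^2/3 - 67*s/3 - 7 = (s - 7)*(s + 1/3)*(s + 3)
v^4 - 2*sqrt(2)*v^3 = v^3*(v - 2*sqrt(2))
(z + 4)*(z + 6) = z^2 + 10*z + 24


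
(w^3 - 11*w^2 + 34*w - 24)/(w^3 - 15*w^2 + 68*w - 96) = (w^2 - 7*w + 6)/(w^2 - 11*w + 24)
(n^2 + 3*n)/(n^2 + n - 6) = n/(n - 2)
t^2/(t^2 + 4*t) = t/(t + 4)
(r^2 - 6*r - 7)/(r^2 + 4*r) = (r^2 - 6*r - 7)/(r*(r + 4))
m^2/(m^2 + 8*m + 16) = m^2/(m^2 + 8*m + 16)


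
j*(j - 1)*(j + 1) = j^3 - j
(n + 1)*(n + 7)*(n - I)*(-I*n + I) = -I*n^4 - n^3 - 7*I*n^3 - 7*n^2 + I*n^2 + n + 7*I*n + 7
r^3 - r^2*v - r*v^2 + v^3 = (r - v)^2*(r + v)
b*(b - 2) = b^2 - 2*b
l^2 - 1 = (l - 1)*(l + 1)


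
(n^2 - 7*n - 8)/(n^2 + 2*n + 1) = (n - 8)/(n + 1)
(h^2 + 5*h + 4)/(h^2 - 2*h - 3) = (h + 4)/(h - 3)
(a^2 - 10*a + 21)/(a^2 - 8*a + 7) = (a - 3)/(a - 1)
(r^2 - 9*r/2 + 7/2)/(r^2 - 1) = (r - 7/2)/(r + 1)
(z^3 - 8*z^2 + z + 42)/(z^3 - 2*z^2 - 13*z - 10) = (z^2 - 10*z + 21)/(z^2 - 4*z - 5)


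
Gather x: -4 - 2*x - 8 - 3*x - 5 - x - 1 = -6*x - 18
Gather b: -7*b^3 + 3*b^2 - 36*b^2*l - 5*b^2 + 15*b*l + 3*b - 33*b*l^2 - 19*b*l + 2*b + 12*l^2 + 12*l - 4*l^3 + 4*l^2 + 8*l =-7*b^3 + b^2*(-36*l - 2) + b*(-33*l^2 - 4*l + 5) - 4*l^3 + 16*l^2 + 20*l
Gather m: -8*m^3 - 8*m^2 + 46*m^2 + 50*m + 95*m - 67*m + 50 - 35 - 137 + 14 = -8*m^3 + 38*m^2 + 78*m - 108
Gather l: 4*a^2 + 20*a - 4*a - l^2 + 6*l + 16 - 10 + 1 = 4*a^2 + 16*a - l^2 + 6*l + 7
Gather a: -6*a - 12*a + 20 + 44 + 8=72 - 18*a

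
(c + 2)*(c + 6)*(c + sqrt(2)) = c^3 + sqrt(2)*c^2 + 8*c^2 + 8*sqrt(2)*c + 12*c + 12*sqrt(2)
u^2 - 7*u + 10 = (u - 5)*(u - 2)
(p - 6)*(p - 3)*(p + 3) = p^3 - 6*p^2 - 9*p + 54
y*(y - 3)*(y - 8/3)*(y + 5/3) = y^4 - 4*y^3 - 13*y^2/9 + 40*y/3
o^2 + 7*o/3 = o*(o + 7/3)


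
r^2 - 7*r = r*(r - 7)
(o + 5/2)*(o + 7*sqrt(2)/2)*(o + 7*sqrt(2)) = o^3 + 5*o^2/2 + 21*sqrt(2)*o^2/2 + 105*sqrt(2)*o/4 + 49*o + 245/2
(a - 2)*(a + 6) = a^2 + 4*a - 12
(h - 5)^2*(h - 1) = h^3 - 11*h^2 + 35*h - 25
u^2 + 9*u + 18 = (u + 3)*(u + 6)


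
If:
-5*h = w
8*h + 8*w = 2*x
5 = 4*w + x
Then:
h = -5/36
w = 25/36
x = 20/9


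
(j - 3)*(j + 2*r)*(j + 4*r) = j^3 + 6*j^2*r - 3*j^2 + 8*j*r^2 - 18*j*r - 24*r^2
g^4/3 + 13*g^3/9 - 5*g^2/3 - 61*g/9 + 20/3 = (g/3 + 1)*(g - 5/3)*(g - 1)*(g + 4)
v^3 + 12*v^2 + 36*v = v*(v + 6)^2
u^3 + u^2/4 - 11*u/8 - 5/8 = (u - 5/4)*(u + 1/2)*(u + 1)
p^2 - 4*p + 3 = (p - 3)*(p - 1)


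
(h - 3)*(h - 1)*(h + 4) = h^3 - 13*h + 12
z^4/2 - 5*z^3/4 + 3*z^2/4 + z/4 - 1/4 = (z/2 + 1/4)*(z - 1)^3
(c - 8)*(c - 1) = c^2 - 9*c + 8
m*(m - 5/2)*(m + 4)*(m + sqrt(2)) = m^4 + sqrt(2)*m^3 + 3*m^3/2 - 10*m^2 + 3*sqrt(2)*m^2/2 - 10*sqrt(2)*m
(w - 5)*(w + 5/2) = w^2 - 5*w/2 - 25/2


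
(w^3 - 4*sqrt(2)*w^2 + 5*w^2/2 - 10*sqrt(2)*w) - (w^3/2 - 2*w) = w^3/2 - 4*sqrt(2)*w^2 + 5*w^2/2 - 10*sqrt(2)*w + 2*w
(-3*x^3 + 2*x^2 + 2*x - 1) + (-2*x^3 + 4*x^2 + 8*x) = -5*x^3 + 6*x^2 + 10*x - 1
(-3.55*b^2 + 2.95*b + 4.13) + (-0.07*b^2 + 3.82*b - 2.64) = -3.62*b^2 + 6.77*b + 1.49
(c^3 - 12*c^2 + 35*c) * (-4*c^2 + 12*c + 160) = -4*c^5 + 60*c^4 - 124*c^3 - 1500*c^2 + 5600*c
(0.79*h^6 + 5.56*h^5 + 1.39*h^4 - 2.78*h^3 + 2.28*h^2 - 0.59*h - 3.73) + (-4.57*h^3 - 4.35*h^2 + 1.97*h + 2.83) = 0.79*h^6 + 5.56*h^5 + 1.39*h^4 - 7.35*h^3 - 2.07*h^2 + 1.38*h - 0.9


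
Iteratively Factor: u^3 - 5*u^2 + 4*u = (u - 1)*(u^2 - 4*u) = u*(u - 1)*(u - 4)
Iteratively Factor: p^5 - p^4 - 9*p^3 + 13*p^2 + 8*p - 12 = (p - 1)*(p^4 - 9*p^2 + 4*p + 12) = (p - 1)*(p + 3)*(p^3 - 3*p^2 + 4) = (p - 2)*(p - 1)*(p + 3)*(p^2 - p - 2) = (p - 2)^2*(p - 1)*(p + 3)*(p + 1)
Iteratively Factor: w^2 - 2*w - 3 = (w + 1)*(w - 3)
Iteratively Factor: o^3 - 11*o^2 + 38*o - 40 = (o - 2)*(o^2 - 9*o + 20) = (o - 5)*(o - 2)*(o - 4)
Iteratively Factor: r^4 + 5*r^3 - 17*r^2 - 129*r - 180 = (r + 4)*(r^3 + r^2 - 21*r - 45) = (r - 5)*(r + 4)*(r^2 + 6*r + 9) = (r - 5)*(r + 3)*(r + 4)*(r + 3)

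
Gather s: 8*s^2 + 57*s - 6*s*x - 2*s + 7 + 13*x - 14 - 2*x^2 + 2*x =8*s^2 + s*(55 - 6*x) - 2*x^2 + 15*x - 7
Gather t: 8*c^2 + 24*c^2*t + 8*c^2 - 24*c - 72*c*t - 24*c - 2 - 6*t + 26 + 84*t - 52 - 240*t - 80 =16*c^2 - 48*c + t*(24*c^2 - 72*c - 162) - 108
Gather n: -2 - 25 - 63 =-90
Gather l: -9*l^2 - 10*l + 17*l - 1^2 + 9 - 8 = -9*l^2 + 7*l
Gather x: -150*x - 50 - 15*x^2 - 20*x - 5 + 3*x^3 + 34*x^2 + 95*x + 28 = 3*x^3 + 19*x^2 - 75*x - 27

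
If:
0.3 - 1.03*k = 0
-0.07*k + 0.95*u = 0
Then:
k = 0.29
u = 0.02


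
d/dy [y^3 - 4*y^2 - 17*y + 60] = 3*y^2 - 8*y - 17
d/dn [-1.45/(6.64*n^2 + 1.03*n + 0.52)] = (19.256*n + 1.4935)/(6.64*n^2 + 1.03*n + 0.52)^2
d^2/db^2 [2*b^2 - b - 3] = 4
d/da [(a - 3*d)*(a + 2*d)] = 2*a - d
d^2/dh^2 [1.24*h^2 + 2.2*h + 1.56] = 2.48000000000000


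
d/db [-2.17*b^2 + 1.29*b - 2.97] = 1.29 - 4.34*b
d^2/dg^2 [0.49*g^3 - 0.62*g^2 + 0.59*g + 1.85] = 2.94*g - 1.24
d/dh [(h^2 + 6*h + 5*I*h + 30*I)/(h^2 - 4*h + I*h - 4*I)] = (h^2*(-10 - 4*I) - 68*I*h + 50 + 96*I)/(h^4 + h^3*(-8 + 2*I) + h^2*(15 - 16*I) + h*(8 + 32*I) - 16)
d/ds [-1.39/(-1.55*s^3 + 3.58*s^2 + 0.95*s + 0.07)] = (-6.4635*s^2 + 9.9524*s + 1.3205)/(-1.55*s^3 + 3.58*s^2 + 0.95*s + 0.07)^2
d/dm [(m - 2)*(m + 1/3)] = 2*m - 5/3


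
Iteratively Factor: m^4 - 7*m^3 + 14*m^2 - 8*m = (m - 2)*(m^3 - 5*m^2 + 4*m) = (m - 2)*(m - 1)*(m^2 - 4*m) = (m - 4)*(m - 2)*(m - 1)*(m)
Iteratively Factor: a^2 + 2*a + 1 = (a + 1)*(a + 1)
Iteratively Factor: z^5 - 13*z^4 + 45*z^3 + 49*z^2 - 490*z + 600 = (z + 3)*(z^4 - 16*z^3 + 93*z^2 - 230*z + 200) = (z - 2)*(z + 3)*(z^3 - 14*z^2 + 65*z - 100) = (z - 5)*(z - 2)*(z + 3)*(z^2 - 9*z + 20) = (z - 5)*(z - 4)*(z - 2)*(z + 3)*(z - 5)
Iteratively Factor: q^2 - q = (q - 1)*(q)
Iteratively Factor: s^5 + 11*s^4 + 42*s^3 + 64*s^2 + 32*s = (s + 4)*(s^4 + 7*s^3 + 14*s^2 + 8*s) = (s + 4)^2*(s^3 + 3*s^2 + 2*s) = (s + 1)*(s + 4)^2*(s^2 + 2*s) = s*(s + 1)*(s + 4)^2*(s + 2)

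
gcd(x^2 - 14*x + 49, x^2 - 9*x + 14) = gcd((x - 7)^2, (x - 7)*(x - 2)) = x - 7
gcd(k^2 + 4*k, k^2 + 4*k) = k^2 + 4*k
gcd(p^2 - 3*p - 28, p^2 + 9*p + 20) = p + 4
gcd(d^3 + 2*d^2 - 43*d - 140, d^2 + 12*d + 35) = d + 5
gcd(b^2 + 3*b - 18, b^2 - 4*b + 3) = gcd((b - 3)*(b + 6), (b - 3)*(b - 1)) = b - 3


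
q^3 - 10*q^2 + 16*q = q*(q - 8)*(q - 2)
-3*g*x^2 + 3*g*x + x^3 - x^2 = x*(-3*g + x)*(x - 1)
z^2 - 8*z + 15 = (z - 5)*(z - 3)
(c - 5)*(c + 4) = c^2 - c - 20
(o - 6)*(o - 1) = o^2 - 7*o + 6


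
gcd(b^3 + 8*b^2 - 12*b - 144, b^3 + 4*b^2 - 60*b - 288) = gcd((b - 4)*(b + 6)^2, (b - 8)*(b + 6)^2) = b^2 + 12*b + 36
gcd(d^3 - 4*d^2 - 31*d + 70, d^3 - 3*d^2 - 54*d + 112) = d - 2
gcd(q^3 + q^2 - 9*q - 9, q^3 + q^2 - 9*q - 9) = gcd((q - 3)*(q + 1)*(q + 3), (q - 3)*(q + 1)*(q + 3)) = q^3 + q^2 - 9*q - 9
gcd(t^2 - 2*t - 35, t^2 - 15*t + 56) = t - 7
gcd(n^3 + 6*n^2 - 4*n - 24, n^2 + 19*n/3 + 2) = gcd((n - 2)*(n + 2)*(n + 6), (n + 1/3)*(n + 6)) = n + 6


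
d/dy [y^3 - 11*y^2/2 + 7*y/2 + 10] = 3*y^2 - 11*y + 7/2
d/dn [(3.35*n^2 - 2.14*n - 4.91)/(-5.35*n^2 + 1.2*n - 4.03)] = (-7.429*n^2 - 79.538*n + 14.5162)/(28.6225*n^4 - 12.84*n^3 + 44.561*n^2 - 9.672*n + 16.2409)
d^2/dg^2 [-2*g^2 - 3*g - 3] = -4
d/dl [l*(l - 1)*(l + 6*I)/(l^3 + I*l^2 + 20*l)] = (l^2*(1 - 5*I) + l*(40 + 12*I) - 26 + 120*I)/(l^4 + 2*I*l^3 + 39*l^2 + 40*I*l + 400)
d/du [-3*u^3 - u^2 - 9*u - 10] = -9*u^2 - 2*u - 9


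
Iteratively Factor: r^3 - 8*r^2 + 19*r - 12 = (r - 1)*(r^2 - 7*r + 12) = (r - 3)*(r - 1)*(r - 4)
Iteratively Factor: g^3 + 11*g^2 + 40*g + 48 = (g + 3)*(g^2 + 8*g + 16) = (g + 3)*(g + 4)*(g + 4)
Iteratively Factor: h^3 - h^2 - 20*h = (h + 4)*(h^2 - 5*h) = (h - 5)*(h + 4)*(h)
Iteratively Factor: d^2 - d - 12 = (d - 4)*(d + 3)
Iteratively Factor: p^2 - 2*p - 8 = (p - 4)*(p + 2)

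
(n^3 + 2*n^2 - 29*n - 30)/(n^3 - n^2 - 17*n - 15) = (n + 6)/(n + 3)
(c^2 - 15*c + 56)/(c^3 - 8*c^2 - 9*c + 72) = (c - 7)/(c^2 - 9)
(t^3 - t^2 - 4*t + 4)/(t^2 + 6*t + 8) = (t^2 - 3*t + 2)/(t + 4)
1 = 1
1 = 1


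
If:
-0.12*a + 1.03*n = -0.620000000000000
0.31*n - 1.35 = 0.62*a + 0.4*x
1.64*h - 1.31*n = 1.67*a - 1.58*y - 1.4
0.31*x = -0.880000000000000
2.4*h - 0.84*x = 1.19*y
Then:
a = -0.69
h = -1.37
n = -0.68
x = -2.84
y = -0.76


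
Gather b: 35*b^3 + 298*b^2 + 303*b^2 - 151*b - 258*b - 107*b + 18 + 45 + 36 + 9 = 35*b^3 + 601*b^2 - 516*b + 108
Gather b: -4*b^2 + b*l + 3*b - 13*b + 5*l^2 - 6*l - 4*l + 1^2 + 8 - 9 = -4*b^2 + b*(l - 10) + 5*l^2 - 10*l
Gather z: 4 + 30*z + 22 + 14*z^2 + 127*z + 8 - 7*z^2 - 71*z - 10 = 7*z^2 + 86*z + 24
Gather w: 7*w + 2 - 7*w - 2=0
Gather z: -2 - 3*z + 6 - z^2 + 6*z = -z^2 + 3*z + 4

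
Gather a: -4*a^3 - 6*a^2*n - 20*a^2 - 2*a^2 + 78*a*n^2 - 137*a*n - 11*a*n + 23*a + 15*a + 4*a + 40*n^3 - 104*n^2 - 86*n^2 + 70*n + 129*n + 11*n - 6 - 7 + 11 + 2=-4*a^3 + a^2*(-6*n - 22) + a*(78*n^2 - 148*n + 42) + 40*n^3 - 190*n^2 + 210*n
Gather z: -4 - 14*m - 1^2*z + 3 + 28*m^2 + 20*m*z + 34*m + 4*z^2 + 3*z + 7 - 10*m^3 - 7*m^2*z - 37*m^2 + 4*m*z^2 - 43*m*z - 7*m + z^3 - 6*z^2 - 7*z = -10*m^3 - 9*m^2 + 13*m + z^3 + z^2*(4*m - 2) + z*(-7*m^2 - 23*m - 5) + 6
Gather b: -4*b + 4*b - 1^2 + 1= 0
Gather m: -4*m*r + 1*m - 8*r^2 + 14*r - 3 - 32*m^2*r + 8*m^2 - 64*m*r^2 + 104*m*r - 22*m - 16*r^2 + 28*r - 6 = m^2*(8 - 32*r) + m*(-64*r^2 + 100*r - 21) - 24*r^2 + 42*r - 9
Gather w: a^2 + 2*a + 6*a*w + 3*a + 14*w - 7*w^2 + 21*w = a^2 + 5*a - 7*w^2 + w*(6*a + 35)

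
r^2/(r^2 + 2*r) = r/(r + 2)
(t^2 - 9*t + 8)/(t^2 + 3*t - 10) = (t^2 - 9*t + 8)/(t^2 + 3*t - 10)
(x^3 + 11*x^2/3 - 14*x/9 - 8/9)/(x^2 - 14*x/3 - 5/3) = (3*x^2 + 10*x - 8)/(3*(x - 5))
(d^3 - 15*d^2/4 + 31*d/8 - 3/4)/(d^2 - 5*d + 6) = (8*d^2 - 14*d + 3)/(8*(d - 3))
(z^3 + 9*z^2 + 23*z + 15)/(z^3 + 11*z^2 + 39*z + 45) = (z + 1)/(z + 3)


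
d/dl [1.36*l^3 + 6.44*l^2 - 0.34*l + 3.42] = 4.08*l^2 + 12.88*l - 0.34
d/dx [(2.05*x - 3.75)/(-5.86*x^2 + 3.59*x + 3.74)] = (12.013*x^2 - 43.95*x + 21.1295)/(34.3396*x^4 - 42.0748*x^3 - 30.9447*x^2 + 26.8532*x + 13.9876)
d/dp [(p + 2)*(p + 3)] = 2*p + 5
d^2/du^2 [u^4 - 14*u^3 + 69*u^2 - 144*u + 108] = 12*u^2 - 84*u + 138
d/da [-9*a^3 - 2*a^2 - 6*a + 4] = -27*a^2 - 4*a - 6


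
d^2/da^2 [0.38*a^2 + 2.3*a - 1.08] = 0.760000000000000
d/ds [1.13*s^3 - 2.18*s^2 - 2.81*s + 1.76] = 3.39*s^2 - 4.36*s - 2.81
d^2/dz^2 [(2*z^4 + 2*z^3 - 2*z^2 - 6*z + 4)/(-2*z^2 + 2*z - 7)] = 4*(-4*z^6 + 12*z^5 - 54*z^4 + 138*z^3 - 318*z^2 - 249*z + 111)/(8*z^6 - 24*z^5 + 108*z^4 - 176*z^3 + 378*z^2 - 294*z + 343)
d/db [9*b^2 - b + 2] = 18*b - 1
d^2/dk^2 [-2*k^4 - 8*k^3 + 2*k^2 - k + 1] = -24*k^2 - 48*k + 4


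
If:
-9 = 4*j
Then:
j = -9/4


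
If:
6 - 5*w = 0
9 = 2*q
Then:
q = 9/2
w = 6/5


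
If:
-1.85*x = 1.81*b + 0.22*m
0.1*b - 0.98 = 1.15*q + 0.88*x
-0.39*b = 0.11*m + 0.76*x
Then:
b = -0.320388349514563*x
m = -5.77316857899382*x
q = -0.793077247783875*x - 0.852173913043478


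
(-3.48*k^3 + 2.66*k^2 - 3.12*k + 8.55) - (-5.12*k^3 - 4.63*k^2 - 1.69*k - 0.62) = 1.64*k^3 + 7.29*k^2 - 1.43*k + 9.17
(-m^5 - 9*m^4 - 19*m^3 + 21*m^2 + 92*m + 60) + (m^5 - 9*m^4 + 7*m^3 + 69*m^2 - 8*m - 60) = -18*m^4 - 12*m^3 + 90*m^2 + 84*m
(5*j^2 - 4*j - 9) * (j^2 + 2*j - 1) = 5*j^4 + 6*j^3 - 22*j^2 - 14*j + 9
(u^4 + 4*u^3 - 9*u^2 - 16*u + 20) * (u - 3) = u^5 + u^4 - 21*u^3 + 11*u^2 + 68*u - 60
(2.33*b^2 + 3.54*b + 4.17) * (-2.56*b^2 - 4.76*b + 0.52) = -5.9648*b^4 - 20.1532*b^3 - 26.314*b^2 - 18.0084*b + 2.1684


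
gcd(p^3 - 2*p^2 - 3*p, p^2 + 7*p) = p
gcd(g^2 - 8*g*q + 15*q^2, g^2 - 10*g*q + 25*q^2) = -g + 5*q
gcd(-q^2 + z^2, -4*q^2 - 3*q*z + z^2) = q + z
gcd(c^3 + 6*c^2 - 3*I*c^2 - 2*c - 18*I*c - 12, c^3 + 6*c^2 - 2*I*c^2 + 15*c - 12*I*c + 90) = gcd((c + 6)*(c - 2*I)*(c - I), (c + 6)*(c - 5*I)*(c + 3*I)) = c + 6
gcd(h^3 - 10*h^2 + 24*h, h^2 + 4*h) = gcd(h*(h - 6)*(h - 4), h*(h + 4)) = h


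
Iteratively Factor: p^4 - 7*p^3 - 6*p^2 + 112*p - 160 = (p + 4)*(p^3 - 11*p^2 + 38*p - 40) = (p - 2)*(p + 4)*(p^2 - 9*p + 20) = (p - 4)*(p - 2)*(p + 4)*(p - 5)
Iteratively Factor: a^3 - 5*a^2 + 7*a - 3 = (a - 1)*(a^2 - 4*a + 3) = (a - 3)*(a - 1)*(a - 1)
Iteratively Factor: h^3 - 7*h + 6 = (h - 2)*(h^2 + 2*h - 3) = (h - 2)*(h + 3)*(h - 1)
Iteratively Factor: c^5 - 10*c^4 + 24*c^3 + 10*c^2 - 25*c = (c + 1)*(c^4 - 11*c^3 + 35*c^2 - 25*c) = (c - 5)*(c + 1)*(c^3 - 6*c^2 + 5*c) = c*(c - 5)*(c + 1)*(c^2 - 6*c + 5) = c*(c - 5)^2*(c + 1)*(c - 1)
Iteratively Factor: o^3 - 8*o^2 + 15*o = (o - 5)*(o^2 - 3*o) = (o - 5)*(o - 3)*(o)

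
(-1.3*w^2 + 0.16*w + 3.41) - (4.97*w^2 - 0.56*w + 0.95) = -6.27*w^2 + 0.72*w + 2.46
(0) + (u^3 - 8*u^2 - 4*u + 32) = u^3 - 8*u^2 - 4*u + 32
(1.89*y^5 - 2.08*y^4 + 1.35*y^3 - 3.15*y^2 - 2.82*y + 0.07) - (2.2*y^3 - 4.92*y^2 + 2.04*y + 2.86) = 1.89*y^5 - 2.08*y^4 - 0.85*y^3 + 1.77*y^2 - 4.86*y - 2.79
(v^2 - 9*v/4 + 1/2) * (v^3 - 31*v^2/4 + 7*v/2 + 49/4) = v^5 - 10*v^4 + 343*v^3/16 + v^2/2 - 413*v/16 + 49/8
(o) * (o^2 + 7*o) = o^3 + 7*o^2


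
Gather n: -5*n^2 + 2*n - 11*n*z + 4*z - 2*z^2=-5*n^2 + n*(2 - 11*z) - 2*z^2 + 4*z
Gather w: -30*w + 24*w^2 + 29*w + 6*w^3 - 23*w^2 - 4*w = 6*w^3 + w^2 - 5*w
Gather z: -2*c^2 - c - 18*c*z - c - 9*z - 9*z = -2*c^2 - 2*c + z*(-18*c - 18)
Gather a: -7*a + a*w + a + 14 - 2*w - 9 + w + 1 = a*(w - 6) - w + 6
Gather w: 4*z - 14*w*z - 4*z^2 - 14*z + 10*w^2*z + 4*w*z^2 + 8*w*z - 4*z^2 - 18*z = 10*w^2*z + w*(4*z^2 - 6*z) - 8*z^2 - 28*z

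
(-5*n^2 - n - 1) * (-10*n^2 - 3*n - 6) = 50*n^4 + 25*n^3 + 43*n^2 + 9*n + 6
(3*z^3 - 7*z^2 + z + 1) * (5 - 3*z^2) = -9*z^5 + 21*z^4 + 12*z^3 - 38*z^2 + 5*z + 5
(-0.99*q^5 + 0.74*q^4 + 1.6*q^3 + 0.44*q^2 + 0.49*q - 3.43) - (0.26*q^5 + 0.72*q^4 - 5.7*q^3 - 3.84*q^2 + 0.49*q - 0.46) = -1.25*q^5 + 0.02*q^4 + 7.3*q^3 + 4.28*q^2 - 2.97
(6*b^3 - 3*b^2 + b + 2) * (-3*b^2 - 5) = -18*b^5 + 9*b^4 - 33*b^3 + 9*b^2 - 5*b - 10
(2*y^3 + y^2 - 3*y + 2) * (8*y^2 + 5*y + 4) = 16*y^5 + 18*y^4 - 11*y^3 + 5*y^2 - 2*y + 8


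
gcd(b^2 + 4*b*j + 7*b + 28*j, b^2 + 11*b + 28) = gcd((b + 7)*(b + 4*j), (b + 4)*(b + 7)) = b + 7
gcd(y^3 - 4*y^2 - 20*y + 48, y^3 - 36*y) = y - 6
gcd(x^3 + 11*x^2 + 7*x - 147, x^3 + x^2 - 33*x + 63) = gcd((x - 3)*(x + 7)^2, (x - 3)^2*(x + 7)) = x^2 + 4*x - 21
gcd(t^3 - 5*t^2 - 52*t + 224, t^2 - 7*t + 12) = t - 4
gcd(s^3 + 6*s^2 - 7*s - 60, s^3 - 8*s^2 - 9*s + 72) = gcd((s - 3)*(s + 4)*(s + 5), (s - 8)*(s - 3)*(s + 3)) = s - 3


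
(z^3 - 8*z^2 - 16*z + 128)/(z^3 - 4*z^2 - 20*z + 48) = (z^2 - 12*z + 32)/(z^2 - 8*z + 12)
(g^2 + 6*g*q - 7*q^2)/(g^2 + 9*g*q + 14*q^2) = (g - q)/(g + 2*q)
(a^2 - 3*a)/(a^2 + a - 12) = a/(a + 4)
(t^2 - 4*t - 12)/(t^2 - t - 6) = (t - 6)/(t - 3)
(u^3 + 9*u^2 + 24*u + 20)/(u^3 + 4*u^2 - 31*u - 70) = (u^2 + 7*u + 10)/(u^2 + 2*u - 35)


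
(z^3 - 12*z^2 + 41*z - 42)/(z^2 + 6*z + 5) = (z^3 - 12*z^2 + 41*z - 42)/(z^2 + 6*z + 5)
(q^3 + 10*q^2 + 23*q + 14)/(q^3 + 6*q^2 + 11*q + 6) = (q + 7)/(q + 3)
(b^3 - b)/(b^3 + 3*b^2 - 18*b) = (b^2 - 1)/(b^2 + 3*b - 18)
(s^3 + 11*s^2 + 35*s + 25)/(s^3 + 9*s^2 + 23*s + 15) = (s + 5)/(s + 3)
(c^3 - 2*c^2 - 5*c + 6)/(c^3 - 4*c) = (c^2 - 4*c + 3)/(c*(c - 2))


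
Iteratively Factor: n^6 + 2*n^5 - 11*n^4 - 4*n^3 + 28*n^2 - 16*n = (n - 2)*(n^5 + 4*n^4 - 3*n^3 - 10*n^2 + 8*n) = (n - 2)*(n + 2)*(n^4 + 2*n^3 - 7*n^2 + 4*n) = (n - 2)*(n - 1)*(n + 2)*(n^3 + 3*n^2 - 4*n) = (n - 2)*(n - 1)^2*(n + 2)*(n^2 + 4*n) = n*(n - 2)*(n - 1)^2*(n + 2)*(n + 4)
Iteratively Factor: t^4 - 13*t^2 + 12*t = (t + 4)*(t^3 - 4*t^2 + 3*t) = (t - 3)*(t + 4)*(t^2 - t) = (t - 3)*(t - 1)*(t + 4)*(t)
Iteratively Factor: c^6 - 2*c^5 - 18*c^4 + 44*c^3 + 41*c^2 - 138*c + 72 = (c + 2)*(c^5 - 4*c^4 - 10*c^3 + 64*c^2 - 87*c + 36) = (c - 3)*(c + 2)*(c^4 - c^3 - 13*c^2 + 25*c - 12) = (c - 3)^2*(c + 2)*(c^3 + 2*c^2 - 7*c + 4) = (c - 3)^2*(c + 2)*(c + 4)*(c^2 - 2*c + 1) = (c - 3)^2*(c - 1)*(c + 2)*(c + 4)*(c - 1)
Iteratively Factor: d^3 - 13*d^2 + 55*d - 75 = (d - 5)*(d^2 - 8*d + 15) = (d - 5)*(d - 3)*(d - 5)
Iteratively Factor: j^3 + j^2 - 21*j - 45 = (j + 3)*(j^2 - 2*j - 15) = (j - 5)*(j + 3)*(j + 3)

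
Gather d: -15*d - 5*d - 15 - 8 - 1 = -20*d - 24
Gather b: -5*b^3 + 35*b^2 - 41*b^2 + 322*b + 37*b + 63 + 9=-5*b^3 - 6*b^2 + 359*b + 72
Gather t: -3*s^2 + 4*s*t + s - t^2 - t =-3*s^2 + s - t^2 + t*(4*s - 1)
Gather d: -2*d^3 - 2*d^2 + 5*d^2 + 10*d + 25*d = -2*d^3 + 3*d^2 + 35*d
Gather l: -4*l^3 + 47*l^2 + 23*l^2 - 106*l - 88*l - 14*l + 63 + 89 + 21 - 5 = -4*l^3 + 70*l^2 - 208*l + 168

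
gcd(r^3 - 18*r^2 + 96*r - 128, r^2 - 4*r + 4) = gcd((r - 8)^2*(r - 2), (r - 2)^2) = r - 2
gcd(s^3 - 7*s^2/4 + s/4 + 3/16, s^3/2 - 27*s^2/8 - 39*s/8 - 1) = s + 1/4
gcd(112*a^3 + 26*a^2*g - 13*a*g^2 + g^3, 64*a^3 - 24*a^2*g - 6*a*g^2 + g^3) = 8*a - g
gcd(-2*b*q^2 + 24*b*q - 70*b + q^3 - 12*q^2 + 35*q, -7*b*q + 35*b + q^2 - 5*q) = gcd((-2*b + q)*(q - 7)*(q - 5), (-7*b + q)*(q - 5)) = q - 5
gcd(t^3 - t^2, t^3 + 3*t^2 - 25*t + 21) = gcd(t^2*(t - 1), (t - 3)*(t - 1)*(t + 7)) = t - 1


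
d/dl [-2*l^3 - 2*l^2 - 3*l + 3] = -6*l^2 - 4*l - 3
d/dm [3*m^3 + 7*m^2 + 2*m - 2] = 9*m^2 + 14*m + 2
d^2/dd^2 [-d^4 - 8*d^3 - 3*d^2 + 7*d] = -12*d^2 - 48*d - 6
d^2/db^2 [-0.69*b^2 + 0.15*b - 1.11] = -1.38000000000000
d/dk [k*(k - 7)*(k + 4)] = 3*k^2 - 6*k - 28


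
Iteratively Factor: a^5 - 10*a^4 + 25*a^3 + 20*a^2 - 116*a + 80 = (a - 1)*(a^4 - 9*a^3 + 16*a^2 + 36*a - 80) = (a - 4)*(a - 1)*(a^3 - 5*a^2 - 4*a + 20) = (a - 4)*(a - 1)*(a + 2)*(a^2 - 7*a + 10) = (a - 4)*(a - 2)*(a - 1)*(a + 2)*(a - 5)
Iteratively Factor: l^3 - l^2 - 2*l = (l - 2)*(l^2 + l) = (l - 2)*(l + 1)*(l)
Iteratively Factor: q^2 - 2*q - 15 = (q - 5)*(q + 3)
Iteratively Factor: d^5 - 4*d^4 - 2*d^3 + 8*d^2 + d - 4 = (d - 1)*(d^4 - 3*d^3 - 5*d^2 + 3*d + 4) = (d - 4)*(d - 1)*(d^3 + d^2 - d - 1) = (d - 4)*(d - 1)^2*(d^2 + 2*d + 1) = (d - 4)*(d - 1)^2*(d + 1)*(d + 1)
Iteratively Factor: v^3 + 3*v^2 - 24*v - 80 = (v + 4)*(v^2 - v - 20) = (v + 4)^2*(v - 5)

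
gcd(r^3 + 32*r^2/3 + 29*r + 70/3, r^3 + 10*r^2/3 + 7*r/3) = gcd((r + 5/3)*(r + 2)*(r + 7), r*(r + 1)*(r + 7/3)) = 1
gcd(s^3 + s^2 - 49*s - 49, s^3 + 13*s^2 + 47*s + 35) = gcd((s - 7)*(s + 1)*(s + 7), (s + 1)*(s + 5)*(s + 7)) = s^2 + 8*s + 7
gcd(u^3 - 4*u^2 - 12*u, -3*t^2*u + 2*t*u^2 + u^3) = u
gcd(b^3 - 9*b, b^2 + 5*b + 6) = b + 3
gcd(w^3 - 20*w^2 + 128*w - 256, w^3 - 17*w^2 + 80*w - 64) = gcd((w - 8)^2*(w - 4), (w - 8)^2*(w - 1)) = w^2 - 16*w + 64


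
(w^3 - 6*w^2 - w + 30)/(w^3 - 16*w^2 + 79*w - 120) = (w + 2)/(w - 8)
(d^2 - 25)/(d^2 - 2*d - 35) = (d - 5)/(d - 7)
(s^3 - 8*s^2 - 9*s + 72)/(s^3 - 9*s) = (s - 8)/s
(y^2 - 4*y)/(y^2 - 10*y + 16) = y*(y - 4)/(y^2 - 10*y + 16)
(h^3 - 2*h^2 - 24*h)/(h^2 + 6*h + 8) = h*(h - 6)/(h + 2)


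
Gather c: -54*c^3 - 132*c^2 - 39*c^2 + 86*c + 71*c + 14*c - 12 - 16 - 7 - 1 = -54*c^3 - 171*c^2 + 171*c - 36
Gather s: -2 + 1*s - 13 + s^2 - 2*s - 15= s^2 - s - 30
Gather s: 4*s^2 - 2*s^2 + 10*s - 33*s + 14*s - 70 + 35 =2*s^2 - 9*s - 35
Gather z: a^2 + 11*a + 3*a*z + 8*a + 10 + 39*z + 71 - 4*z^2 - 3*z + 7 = a^2 + 19*a - 4*z^2 + z*(3*a + 36) + 88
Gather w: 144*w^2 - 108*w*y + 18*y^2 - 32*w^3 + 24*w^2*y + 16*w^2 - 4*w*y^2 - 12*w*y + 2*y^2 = -32*w^3 + w^2*(24*y + 160) + w*(-4*y^2 - 120*y) + 20*y^2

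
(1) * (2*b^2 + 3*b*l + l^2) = 2*b^2 + 3*b*l + l^2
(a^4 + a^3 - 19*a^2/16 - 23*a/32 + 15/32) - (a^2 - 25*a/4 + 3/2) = a^4 + a^3 - 35*a^2/16 + 177*a/32 - 33/32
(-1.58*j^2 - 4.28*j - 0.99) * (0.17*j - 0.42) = -0.2686*j^3 - 0.0640000000000002*j^2 + 1.6293*j + 0.4158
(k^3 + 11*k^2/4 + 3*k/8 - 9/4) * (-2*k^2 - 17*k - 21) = -2*k^5 - 45*k^4/2 - 137*k^3/2 - 477*k^2/8 + 243*k/8 + 189/4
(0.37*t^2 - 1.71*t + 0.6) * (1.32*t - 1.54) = 0.4884*t^3 - 2.827*t^2 + 3.4254*t - 0.924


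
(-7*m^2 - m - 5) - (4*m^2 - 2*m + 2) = -11*m^2 + m - 7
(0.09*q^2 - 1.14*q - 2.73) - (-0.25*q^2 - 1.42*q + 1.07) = 0.34*q^2 + 0.28*q - 3.8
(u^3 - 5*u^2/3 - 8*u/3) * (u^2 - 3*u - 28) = u^5 - 14*u^4/3 - 77*u^3/3 + 164*u^2/3 + 224*u/3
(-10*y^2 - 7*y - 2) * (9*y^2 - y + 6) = -90*y^4 - 53*y^3 - 71*y^2 - 40*y - 12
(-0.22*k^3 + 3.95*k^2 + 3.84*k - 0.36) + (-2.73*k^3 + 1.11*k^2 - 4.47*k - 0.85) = -2.95*k^3 + 5.06*k^2 - 0.63*k - 1.21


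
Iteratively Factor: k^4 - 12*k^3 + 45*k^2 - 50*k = (k)*(k^3 - 12*k^2 + 45*k - 50) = k*(k - 5)*(k^2 - 7*k + 10) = k*(k - 5)*(k - 2)*(k - 5)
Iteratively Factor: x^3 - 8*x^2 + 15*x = (x)*(x^2 - 8*x + 15) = x*(x - 5)*(x - 3)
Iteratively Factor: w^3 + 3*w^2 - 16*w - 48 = (w - 4)*(w^2 + 7*w + 12) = (w - 4)*(w + 3)*(w + 4)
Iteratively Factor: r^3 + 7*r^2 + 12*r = (r)*(r^2 + 7*r + 12) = r*(r + 3)*(r + 4)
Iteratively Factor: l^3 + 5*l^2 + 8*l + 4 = (l + 2)*(l^2 + 3*l + 2) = (l + 2)^2*(l + 1)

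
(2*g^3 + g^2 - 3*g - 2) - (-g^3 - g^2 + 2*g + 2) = 3*g^3 + 2*g^2 - 5*g - 4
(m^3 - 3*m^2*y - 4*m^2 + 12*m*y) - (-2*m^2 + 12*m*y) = m^3 - 3*m^2*y - 2*m^2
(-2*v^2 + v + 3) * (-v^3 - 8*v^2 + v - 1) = 2*v^5 + 15*v^4 - 13*v^3 - 21*v^2 + 2*v - 3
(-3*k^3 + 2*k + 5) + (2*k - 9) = -3*k^3 + 4*k - 4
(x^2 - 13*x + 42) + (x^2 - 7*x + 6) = 2*x^2 - 20*x + 48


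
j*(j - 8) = j^2 - 8*j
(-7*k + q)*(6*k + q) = -42*k^2 - k*q + q^2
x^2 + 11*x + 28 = (x + 4)*(x + 7)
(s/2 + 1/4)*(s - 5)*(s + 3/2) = s^3/2 - 3*s^2/2 - 37*s/8 - 15/8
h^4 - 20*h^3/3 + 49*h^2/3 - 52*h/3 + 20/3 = (h - 2)^2*(h - 5/3)*(h - 1)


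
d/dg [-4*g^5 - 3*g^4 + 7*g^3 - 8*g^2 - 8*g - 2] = -20*g^4 - 12*g^3 + 21*g^2 - 16*g - 8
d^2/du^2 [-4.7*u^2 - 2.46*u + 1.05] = -9.40000000000000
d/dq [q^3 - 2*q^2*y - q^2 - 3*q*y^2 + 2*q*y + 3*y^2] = 3*q^2 - 4*q*y - 2*q - 3*y^2 + 2*y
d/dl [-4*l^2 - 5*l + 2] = -8*l - 5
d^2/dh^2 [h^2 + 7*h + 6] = 2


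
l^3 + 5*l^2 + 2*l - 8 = (l - 1)*(l + 2)*(l + 4)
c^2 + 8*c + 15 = (c + 3)*(c + 5)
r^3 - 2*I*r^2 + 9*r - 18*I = (r - 3*I)*(r - 2*I)*(r + 3*I)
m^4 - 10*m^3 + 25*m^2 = m^2*(m - 5)^2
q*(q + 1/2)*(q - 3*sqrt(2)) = q^3 - 3*sqrt(2)*q^2 + q^2/2 - 3*sqrt(2)*q/2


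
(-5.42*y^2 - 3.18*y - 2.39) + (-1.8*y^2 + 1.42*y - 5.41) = -7.22*y^2 - 1.76*y - 7.8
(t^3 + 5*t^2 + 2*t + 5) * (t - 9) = t^4 - 4*t^3 - 43*t^2 - 13*t - 45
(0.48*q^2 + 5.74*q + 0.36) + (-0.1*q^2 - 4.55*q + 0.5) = 0.38*q^2 + 1.19*q + 0.86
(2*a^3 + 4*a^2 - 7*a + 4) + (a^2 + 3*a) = 2*a^3 + 5*a^2 - 4*a + 4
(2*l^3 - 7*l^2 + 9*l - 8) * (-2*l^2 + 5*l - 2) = -4*l^5 + 24*l^4 - 57*l^3 + 75*l^2 - 58*l + 16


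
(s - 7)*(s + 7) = s^2 - 49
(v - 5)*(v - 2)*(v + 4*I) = v^3 - 7*v^2 + 4*I*v^2 + 10*v - 28*I*v + 40*I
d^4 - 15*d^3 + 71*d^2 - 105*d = d*(d - 7)*(d - 5)*(d - 3)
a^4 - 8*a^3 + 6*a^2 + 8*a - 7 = (a - 7)*(a - 1)^2*(a + 1)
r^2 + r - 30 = (r - 5)*(r + 6)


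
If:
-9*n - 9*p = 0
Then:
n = -p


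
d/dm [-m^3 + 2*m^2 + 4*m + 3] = -3*m^2 + 4*m + 4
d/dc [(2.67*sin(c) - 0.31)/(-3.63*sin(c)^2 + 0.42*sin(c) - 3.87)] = (9.6921*sin(c)^2 - 2.2506*sin(c) - 10.2027)*cos(c)/(13.1769*sin(c)^4 - 3.0492*sin(c)^3 + 28.2726*sin(c)^2 - 3.2508*sin(c) + 14.9769)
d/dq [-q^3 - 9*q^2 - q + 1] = -3*q^2 - 18*q - 1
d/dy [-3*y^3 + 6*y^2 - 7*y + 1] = -9*y^2 + 12*y - 7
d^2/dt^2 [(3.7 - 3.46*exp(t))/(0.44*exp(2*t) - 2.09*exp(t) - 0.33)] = (-0.669856*exp(4*t) - 0.316535999999996*exp(3*t) - 13.221912*exp(2*t) + 20.697292*exp(t) - 2.928684)*exp(t)/(0.085184*exp(6*t) - 1.213872*exp(5*t) + 5.574228*exp(4*t) - 7.308521*exp(3*t) - 4.180671*exp(2*t) - 0.682803*exp(t) - 0.035937)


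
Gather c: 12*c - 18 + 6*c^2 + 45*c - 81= 6*c^2 + 57*c - 99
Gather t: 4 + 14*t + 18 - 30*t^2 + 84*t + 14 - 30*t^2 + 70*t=-60*t^2 + 168*t + 36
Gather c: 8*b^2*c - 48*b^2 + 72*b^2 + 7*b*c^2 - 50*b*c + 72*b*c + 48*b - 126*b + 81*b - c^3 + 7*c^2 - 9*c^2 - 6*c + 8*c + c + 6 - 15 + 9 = 24*b^2 + 3*b - c^3 + c^2*(7*b - 2) + c*(8*b^2 + 22*b + 3)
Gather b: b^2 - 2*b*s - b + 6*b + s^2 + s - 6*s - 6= b^2 + b*(5 - 2*s) + s^2 - 5*s - 6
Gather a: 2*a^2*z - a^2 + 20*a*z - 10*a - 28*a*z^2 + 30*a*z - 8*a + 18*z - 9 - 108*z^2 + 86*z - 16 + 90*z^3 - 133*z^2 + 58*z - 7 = a^2*(2*z - 1) + a*(-28*z^2 + 50*z - 18) + 90*z^3 - 241*z^2 + 162*z - 32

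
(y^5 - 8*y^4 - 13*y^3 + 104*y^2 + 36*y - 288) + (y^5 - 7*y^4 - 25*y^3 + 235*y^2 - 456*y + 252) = 2*y^5 - 15*y^4 - 38*y^3 + 339*y^2 - 420*y - 36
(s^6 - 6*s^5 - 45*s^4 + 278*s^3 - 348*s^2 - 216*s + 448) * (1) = s^6 - 6*s^5 - 45*s^4 + 278*s^3 - 348*s^2 - 216*s + 448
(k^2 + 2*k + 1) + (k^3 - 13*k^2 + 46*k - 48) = k^3 - 12*k^2 + 48*k - 47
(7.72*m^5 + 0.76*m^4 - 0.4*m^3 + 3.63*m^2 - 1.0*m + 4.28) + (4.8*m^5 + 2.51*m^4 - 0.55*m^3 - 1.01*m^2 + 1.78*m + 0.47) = 12.52*m^5 + 3.27*m^4 - 0.95*m^3 + 2.62*m^2 + 0.78*m + 4.75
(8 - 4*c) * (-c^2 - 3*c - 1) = 4*c^3 + 4*c^2 - 20*c - 8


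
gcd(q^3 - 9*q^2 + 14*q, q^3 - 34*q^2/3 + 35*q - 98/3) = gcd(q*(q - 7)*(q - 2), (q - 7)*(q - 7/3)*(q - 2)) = q^2 - 9*q + 14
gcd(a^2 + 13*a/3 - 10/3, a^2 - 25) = a + 5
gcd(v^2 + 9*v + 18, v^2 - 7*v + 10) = 1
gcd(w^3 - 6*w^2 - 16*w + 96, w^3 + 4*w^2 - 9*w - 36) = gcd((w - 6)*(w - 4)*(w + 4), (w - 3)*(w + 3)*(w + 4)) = w + 4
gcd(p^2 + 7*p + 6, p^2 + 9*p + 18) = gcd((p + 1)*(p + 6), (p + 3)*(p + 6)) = p + 6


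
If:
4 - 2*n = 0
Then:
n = 2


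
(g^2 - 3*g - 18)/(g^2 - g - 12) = (g - 6)/(g - 4)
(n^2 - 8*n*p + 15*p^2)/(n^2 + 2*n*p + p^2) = (n^2 - 8*n*p + 15*p^2)/(n^2 + 2*n*p + p^2)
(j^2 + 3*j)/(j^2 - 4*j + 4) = j*(j + 3)/(j^2 - 4*j + 4)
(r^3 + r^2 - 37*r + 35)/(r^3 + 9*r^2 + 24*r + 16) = (r^3 + r^2 - 37*r + 35)/(r^3 + 9*r^2 + 24*r + 16)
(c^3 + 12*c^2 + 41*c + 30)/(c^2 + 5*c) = c + 7 + 6/c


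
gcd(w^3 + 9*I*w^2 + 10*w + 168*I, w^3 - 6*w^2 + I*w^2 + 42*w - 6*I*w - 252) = w + 7*I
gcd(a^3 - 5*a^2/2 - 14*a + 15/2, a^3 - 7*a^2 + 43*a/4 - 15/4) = a^2 - 11*a/2 + 5/2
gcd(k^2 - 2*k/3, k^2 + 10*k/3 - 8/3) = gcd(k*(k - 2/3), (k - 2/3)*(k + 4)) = k - 2/3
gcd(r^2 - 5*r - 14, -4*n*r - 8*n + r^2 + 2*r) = r + 2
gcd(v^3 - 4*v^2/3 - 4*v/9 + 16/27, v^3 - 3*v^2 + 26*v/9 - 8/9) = v^2 - 2*v + 8/9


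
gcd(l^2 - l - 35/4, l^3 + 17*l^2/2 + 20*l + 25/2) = l + 5/2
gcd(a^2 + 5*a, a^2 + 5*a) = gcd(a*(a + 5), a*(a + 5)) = a^2 + 5*a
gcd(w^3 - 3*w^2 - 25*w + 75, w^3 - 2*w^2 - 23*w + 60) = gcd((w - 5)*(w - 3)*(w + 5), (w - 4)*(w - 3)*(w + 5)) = w^2 + 2*w - 15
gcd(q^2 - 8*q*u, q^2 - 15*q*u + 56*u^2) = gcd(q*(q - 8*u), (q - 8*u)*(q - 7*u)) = q - 8*u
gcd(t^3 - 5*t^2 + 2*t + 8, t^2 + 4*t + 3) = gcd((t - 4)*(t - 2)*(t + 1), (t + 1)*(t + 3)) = t + 1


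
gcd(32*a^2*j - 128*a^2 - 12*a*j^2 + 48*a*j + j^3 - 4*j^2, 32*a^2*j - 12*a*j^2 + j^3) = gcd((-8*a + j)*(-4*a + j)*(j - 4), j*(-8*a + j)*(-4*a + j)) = 32*a^2 - 12*a*j + j^2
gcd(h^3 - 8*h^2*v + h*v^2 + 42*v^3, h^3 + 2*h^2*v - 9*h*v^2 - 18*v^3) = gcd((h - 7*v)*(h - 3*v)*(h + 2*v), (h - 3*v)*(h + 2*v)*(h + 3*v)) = -h^2 + h*v + 6*v^2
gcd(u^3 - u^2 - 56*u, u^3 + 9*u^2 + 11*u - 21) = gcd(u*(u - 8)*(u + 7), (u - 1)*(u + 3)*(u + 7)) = u + 7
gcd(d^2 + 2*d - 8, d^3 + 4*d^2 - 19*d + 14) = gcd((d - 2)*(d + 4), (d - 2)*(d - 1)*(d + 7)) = d - 2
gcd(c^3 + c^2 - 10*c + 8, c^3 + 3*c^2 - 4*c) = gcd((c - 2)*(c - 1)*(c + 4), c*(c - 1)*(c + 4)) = c^2 + 3*c - 4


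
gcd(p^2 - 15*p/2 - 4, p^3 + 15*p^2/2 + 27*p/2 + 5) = p + 1/2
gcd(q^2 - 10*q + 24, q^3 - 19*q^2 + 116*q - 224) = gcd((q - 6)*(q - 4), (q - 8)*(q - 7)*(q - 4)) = q - 4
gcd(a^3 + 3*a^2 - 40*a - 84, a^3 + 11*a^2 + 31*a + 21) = a + 7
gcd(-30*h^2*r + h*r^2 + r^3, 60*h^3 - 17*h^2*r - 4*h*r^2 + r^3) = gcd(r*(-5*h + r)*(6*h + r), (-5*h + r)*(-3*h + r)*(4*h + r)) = -5*h + r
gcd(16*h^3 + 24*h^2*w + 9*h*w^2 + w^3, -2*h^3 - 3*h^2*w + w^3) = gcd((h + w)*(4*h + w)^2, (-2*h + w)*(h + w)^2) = h + w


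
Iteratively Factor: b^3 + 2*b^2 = (b)*(b^2 + 2*b) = b*(b + 2)*(b)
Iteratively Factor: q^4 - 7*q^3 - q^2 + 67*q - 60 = (q - 1)*(q^3 - 6*q^2 - 7*q + 60) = (q - 5)*(q - 1)*(q^2 - q - 12) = (q - 5)*(q - 4)*(q - 1)*(q + 3)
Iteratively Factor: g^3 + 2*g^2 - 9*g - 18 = (g - 3)*(g^2 + 5*g + 6) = (g - 3)*(g + 3)*(g + 2)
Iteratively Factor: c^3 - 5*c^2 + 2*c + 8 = (c - 4)*(c^2 - c - 2) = (c - 4)*(c + 1)*(c - 2)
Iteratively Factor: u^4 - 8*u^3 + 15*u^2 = (u)*(u^3 - 8*u^2 + 15*u) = u*(u - 5)*(u^2 - 3*u) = u^2*(u - 5)*(u - 3)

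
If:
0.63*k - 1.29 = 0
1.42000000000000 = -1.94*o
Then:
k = 2.05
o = -0.73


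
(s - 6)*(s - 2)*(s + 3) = s^3 - 5*s^2 - 12*s + 36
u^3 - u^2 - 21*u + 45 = (u - 3)^2*(u + 5)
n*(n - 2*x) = n^2 - 2*n*x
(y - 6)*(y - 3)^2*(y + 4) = y^4 - 8*y^3 - 3*y^2 + 126*y - 216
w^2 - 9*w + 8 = (w - 8)*(w - 1)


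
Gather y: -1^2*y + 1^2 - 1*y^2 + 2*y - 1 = -y^2 + y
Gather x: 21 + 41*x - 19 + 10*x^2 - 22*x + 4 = 10*x^2 + 19*x + 6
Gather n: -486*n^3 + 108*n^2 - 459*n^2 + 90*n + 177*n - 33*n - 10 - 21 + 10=-486*n^3 - 351*n^2 + 234*n - 21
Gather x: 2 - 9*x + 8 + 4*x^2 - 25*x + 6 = 4*x^2 - 34*x + 16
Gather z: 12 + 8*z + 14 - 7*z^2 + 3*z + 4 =-7*z^2 + 11*z + 30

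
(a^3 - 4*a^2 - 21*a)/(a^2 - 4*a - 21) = a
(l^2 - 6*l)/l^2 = (l - 6)/l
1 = 1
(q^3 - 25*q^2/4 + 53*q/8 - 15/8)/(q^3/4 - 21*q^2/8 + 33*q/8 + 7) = (8*q^3 - 50*q^2 + 53*q - 15)/(2*q^3 - 21*q^2 + 33*q + 56)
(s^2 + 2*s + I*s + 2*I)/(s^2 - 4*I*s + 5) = (s + 2)/(s - 5*I)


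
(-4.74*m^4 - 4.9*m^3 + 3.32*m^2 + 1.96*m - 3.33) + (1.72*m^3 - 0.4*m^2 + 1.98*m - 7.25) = -4.74*m^4 - 3.18*m^3 + 2.92*m^2 + 3.94*m - 10.58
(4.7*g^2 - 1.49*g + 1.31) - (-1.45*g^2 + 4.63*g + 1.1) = 6.15*g^2 - 6.12*g + 0.21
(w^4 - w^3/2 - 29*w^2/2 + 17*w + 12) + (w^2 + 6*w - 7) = w^4 - w^3/2 - 27*w^2/2 + 23*w + 5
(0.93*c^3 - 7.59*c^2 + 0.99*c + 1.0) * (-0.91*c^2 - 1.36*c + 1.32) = -0.8463*c^5 + 5.6421*c^4 + 10.6491*c^3 - 12.2752*c^2 - 0.0532000000000001*c + 1.32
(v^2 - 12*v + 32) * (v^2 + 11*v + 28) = v^4 - v^3 - 72*v^2 + 16*v + 896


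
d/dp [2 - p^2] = -2*p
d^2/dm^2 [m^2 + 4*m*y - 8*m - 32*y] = 2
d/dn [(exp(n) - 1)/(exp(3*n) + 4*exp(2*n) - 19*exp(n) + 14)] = (-2*exp(n) - 5)*exp(n)/(exp(4*n) + 10*exp(3*n) - 3*exp(2*n) - 140*exp(n) + 196)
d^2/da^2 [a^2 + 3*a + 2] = 2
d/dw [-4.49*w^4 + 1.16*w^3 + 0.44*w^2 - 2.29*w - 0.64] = -17.96*w^3 + 3.48*w^2 + 0.88*w - 2.29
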